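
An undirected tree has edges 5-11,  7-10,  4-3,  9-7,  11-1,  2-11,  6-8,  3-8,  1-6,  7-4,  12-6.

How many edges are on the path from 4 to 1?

4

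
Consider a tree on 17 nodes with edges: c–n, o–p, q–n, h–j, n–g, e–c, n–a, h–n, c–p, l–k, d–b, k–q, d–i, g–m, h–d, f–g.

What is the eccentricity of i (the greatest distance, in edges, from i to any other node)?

Distances from i peak at 6, attained at l (o also at distance 6).
i–d–h–n–q–k–l

6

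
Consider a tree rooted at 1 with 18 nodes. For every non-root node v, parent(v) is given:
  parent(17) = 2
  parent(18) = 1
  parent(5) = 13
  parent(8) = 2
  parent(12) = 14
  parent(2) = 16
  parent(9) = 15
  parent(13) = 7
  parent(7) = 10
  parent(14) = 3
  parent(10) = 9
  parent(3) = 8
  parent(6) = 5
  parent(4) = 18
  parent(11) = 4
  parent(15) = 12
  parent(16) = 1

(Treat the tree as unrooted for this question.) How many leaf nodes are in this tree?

The leaves are 6, 11, 17.
That is 3 leaves.

3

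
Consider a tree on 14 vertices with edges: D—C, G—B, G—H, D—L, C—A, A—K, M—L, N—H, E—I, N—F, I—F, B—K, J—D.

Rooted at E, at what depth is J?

Climbing from J to the root: J – D – C – A – K – B – G – H – N – F – I – E. That's 11 steps.

11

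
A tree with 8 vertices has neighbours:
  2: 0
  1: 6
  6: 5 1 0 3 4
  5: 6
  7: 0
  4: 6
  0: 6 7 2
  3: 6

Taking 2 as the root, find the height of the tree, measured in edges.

The longest root-to-leaf path is 2–0–6–5 (3 edges).

3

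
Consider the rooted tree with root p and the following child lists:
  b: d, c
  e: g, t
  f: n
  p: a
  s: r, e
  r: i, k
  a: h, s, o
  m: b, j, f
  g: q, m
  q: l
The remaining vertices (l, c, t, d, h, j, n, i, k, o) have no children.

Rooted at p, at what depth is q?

Path from p to q: p → a → s → e → g → q, which has 5 edges.

5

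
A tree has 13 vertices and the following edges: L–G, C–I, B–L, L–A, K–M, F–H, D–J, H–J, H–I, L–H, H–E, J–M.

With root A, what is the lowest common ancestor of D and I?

H

Path D→root: D J H L A; path I→root: I H L A.
First common node: H.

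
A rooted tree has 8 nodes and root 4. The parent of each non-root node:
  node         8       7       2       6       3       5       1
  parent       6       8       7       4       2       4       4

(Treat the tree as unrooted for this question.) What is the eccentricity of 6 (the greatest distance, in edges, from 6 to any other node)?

4

A farthest node from 6 is 3.
The path 6 – 8 – 7 – 2 – 3 has 4 edges.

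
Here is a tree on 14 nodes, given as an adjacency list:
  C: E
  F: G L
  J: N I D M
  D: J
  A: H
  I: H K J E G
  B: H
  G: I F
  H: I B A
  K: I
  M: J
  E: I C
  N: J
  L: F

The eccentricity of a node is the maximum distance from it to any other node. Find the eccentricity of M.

A farthest node from M is L.
The path M-J-I-G-F-L has 5 edges.

5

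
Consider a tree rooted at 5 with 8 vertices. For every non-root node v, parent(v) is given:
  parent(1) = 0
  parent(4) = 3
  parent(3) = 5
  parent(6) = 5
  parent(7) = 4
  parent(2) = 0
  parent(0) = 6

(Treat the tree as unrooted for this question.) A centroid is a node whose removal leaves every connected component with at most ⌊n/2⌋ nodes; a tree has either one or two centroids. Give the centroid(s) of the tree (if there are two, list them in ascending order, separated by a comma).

Removing 5 splits the tree into components of sizes 4, 3; the largest is 4 ≤ ⌊8/2⌋ = 4.
Its neighbour 6 also leaves a largest component of size 4, so both are centroids.

5, 6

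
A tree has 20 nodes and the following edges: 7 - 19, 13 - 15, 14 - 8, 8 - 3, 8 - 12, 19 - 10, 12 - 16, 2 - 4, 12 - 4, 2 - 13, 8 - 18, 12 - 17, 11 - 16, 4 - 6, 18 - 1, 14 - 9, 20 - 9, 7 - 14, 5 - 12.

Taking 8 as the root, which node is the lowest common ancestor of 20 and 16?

Ancestors of 20 (toward the root): 20, 9, 14, 8.
Ancestors of 16: 16, 12, 8.
The deepest node appearing in both lists is 8.

8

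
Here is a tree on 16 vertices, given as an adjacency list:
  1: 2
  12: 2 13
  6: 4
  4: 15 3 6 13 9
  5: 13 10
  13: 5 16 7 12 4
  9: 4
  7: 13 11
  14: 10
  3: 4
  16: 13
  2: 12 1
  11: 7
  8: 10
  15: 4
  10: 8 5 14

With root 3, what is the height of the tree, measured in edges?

5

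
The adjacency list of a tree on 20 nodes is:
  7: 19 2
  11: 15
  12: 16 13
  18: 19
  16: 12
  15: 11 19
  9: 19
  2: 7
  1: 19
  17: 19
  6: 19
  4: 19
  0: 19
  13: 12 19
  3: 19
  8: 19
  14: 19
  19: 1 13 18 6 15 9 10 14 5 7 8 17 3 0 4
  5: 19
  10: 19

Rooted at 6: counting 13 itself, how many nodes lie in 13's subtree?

Descendants of 13 (including itself): 13, 12, 16. That's 3.

3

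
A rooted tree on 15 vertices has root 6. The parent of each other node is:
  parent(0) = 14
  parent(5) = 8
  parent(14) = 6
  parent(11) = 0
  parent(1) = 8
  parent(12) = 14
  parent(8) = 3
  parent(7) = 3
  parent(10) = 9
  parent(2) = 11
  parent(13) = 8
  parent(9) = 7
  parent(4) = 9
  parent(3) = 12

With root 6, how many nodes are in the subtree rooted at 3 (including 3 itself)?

Descendants of 3 (including itself): 3, 8, 7, 1, 13, 5, 9, 10, 4. That's 9.

9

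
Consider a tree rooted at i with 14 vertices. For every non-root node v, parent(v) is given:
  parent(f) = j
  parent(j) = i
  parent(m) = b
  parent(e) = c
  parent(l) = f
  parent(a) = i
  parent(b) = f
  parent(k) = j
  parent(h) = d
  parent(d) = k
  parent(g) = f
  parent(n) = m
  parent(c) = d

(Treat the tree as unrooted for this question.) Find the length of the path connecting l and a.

4

Walking from l: l–f–j–i–a. Length 4.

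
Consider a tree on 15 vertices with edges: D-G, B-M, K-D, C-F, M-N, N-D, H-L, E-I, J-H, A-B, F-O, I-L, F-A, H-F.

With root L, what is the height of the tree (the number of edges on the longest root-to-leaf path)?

8

A deepest node is G, reached by L – H – F – A – B – M – N – D – G.
That path has 8 edges, so the height is 8.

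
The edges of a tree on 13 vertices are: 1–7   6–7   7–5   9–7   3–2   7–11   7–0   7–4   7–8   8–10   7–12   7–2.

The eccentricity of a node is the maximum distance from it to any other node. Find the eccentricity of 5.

3

A farthest node from 5 is 3 (10 also at distance 3).
The path 5 – 7 – 2 – 3 has 3 edges.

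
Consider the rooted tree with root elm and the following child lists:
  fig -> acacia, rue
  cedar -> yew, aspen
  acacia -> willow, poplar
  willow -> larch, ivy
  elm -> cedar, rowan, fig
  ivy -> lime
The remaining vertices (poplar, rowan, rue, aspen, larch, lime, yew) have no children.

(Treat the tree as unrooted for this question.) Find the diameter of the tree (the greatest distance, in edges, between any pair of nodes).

7

BFS from lime reaches yew last, at distance 7; BFS from yew confirms no node is farther.
Path: lime – ivy – willow – acacia – fig – elm – cedar – yew.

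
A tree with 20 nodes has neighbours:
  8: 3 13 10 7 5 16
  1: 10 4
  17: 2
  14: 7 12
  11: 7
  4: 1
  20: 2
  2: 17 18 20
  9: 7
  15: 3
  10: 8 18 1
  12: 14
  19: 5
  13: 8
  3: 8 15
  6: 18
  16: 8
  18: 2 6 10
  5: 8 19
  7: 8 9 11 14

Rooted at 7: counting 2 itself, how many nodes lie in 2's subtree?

The subtree rooted at 2 contains: 2, 17, 20 — 3 nodes.

3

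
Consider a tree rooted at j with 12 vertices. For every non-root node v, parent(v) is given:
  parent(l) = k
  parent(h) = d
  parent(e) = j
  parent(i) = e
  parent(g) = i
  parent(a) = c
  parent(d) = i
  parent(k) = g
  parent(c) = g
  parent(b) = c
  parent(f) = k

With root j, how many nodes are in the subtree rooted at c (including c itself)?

Descendants of c (including itself): c, a, b. That's 3.

3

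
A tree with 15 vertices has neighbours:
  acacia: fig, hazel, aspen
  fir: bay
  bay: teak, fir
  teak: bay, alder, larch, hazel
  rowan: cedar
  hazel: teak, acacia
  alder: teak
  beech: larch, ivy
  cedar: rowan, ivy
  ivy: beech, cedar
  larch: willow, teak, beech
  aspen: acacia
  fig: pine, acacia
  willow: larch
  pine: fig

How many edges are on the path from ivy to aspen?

6

ivy - beech - larch - teak - hazel - acacia - aspen: 6 edges.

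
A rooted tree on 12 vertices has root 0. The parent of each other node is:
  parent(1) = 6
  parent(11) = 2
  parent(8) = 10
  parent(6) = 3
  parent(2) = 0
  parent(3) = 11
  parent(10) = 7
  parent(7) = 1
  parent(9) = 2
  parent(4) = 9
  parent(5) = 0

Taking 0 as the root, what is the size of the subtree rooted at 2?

10

The subtree rooted at 2 contains: 2, 11, 9, 3, 4, 6, 1, 7, 10, 8 — 10 nodes.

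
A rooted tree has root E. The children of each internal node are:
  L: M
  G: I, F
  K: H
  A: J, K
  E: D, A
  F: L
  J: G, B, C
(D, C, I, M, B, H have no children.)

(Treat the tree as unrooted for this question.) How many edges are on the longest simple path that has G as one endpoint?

4

Distances from G peak at 4, attained at H (D also at distance 4).
G–J–A–K–H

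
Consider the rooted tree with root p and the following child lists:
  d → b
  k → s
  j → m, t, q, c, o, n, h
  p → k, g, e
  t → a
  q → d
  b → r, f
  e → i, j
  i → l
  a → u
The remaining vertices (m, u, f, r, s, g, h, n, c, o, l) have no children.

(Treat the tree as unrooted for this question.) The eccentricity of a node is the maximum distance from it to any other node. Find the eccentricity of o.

Distances from o peak at 5, attained at f (s, r also at distance 5).
o-j-q-d-b-f

5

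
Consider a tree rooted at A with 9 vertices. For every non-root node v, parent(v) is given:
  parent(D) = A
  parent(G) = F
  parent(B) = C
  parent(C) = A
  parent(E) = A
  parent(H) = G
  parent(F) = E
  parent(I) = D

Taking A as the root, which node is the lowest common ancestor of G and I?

A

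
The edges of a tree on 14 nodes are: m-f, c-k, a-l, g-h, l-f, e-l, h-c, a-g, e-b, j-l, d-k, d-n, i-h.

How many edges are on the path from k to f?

k – c – h – g – a – l – f: 6 edges.

6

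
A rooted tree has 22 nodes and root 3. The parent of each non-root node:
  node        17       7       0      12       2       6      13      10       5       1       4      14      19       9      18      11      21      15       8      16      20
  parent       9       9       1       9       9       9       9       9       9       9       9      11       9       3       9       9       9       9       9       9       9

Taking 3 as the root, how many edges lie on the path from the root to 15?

Path from 3 to 15: 3–9–15, which has 2 edges.

2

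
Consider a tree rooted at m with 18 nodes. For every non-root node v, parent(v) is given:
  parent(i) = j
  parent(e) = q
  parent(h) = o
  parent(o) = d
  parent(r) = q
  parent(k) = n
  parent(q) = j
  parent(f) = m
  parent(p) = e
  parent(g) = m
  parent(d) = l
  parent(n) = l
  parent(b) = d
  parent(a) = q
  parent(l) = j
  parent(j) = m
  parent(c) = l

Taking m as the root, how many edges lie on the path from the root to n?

3

Path from m to n: m – j – l – n, which has 3 edges.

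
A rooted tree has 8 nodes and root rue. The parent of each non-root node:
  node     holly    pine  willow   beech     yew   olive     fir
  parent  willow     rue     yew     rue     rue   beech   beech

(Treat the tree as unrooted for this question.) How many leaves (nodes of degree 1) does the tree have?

The leaves are fir, holly, olive, pine.
That is 4 leaves.

4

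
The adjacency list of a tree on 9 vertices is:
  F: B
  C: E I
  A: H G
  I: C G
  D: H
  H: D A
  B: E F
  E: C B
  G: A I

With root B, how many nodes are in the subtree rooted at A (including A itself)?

Descendants of A (including itself): A, H, D. That's 3.

3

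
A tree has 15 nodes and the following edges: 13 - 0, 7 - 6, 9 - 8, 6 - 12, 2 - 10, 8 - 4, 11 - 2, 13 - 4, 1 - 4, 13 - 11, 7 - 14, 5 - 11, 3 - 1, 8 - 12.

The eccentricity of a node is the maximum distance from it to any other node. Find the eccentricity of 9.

6

A farthest node from 9 is 10.
The path 9 – 8 – 4 – 13 – 11 – 2 – 10 has 6 edges.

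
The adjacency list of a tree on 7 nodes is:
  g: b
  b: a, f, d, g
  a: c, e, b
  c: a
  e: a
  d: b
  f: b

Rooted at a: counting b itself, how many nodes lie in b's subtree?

4

Descendants of b (including itself): b, g, d, f. That's 4.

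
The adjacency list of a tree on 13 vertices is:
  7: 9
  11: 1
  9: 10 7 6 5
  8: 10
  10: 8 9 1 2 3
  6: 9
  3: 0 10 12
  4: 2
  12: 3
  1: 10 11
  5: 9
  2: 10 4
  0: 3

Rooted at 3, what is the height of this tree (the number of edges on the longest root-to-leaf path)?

A deepest node is 11, reached by 3-10-1-11.
That path has 3 edges, so the height is 3.

3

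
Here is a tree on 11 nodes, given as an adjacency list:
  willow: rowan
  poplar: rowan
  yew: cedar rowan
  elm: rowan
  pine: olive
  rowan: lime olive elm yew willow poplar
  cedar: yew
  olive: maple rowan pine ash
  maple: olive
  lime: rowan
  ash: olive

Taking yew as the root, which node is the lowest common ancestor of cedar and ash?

Path cedar→root: cedar yew; path ash→root: ash olive rowan yew.
First common node: yew.

yew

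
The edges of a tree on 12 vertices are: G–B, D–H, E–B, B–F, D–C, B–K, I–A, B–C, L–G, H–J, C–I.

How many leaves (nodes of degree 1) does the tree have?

Exactly 6 nodes have a single neighbour: A, E, F, J, K, L.

6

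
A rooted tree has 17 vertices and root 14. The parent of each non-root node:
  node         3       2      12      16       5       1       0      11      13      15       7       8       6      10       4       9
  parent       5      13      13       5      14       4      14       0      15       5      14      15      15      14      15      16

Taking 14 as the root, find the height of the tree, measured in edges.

A deepest node is 2, reached by 14 – 5 – 15 – 13 – 2.
That path has 4 edges, so the height is 4.

4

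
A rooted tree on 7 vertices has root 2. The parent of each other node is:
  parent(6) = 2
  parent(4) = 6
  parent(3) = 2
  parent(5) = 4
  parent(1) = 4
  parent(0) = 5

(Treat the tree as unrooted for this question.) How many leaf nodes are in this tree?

The leaves are 0, 1, 3.
That is 3 leaves.

3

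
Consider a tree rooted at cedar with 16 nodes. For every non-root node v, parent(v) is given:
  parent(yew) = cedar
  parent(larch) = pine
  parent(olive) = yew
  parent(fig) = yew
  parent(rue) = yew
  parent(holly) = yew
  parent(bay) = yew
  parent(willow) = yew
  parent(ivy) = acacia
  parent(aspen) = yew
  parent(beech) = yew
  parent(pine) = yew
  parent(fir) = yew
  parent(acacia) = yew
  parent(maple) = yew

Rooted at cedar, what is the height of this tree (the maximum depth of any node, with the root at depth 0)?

The longest root-to-leaf path is cedar–yew–acacia–ivy (3 edges).

3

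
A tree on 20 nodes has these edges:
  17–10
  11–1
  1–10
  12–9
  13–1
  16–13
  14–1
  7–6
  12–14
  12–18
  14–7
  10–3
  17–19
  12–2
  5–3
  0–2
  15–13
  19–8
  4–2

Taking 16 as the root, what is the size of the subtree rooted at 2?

3

Descendants of 2 (including itself): 2, 4, 0. That's 3.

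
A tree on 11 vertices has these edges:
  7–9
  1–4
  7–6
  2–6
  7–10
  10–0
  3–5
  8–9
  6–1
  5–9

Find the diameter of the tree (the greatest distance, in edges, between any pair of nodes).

6

Starting from 3, a farthest node is 4 at distance 6.
One longest path: 3-5-9-7-6-1-4.
So the diameter is 6.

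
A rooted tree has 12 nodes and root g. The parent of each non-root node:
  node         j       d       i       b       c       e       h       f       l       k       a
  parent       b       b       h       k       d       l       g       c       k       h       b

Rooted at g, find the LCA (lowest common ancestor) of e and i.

Path e→root: e l k h g; path i→root: i h g.
First common node: h.

h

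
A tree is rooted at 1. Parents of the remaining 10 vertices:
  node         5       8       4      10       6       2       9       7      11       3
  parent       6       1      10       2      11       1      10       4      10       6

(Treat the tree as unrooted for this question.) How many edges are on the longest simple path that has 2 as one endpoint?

Distances from 2 peak at 4, attained at 3 (5 also at distance 4).
2–10–11–6–3

4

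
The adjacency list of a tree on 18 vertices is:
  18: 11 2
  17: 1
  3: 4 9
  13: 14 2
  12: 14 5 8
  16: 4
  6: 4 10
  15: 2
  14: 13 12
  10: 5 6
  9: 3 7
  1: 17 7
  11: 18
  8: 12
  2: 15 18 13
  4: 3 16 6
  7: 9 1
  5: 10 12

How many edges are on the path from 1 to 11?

13

1 - 7 - 9 - 3 - 4 - 6 - 10 - 5 - 12 - 14 - 13 - 2 - 18 - 11: 13 edges.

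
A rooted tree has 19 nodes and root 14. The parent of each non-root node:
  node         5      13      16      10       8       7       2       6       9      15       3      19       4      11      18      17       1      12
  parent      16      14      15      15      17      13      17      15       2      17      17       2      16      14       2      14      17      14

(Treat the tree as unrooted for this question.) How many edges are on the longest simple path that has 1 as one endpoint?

A farthest node from 1 is 5 (4, 7 also at distance 4).
The path 1-17-15-16-5 has 4 edges.

4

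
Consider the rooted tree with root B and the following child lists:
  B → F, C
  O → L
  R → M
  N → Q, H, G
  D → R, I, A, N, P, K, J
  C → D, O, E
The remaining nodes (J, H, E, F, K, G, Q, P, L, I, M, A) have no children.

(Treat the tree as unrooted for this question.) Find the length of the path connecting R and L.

4

The path is R – D – C – O – L, which has 4 edges.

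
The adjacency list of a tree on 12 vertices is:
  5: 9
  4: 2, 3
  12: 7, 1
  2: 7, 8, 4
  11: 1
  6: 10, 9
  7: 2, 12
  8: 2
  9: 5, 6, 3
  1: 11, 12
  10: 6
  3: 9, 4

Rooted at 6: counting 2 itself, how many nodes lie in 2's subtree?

Descendants of 2 (including itself): 2, 8, 7, 12, 1, 11. That's 6.

6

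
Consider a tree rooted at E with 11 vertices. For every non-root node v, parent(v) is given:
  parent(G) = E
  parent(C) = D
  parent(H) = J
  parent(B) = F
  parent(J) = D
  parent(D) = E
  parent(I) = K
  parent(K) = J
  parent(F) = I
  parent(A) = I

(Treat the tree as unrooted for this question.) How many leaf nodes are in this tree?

5

Degree-1 nodes: A, B, C, G, H — 5 of them.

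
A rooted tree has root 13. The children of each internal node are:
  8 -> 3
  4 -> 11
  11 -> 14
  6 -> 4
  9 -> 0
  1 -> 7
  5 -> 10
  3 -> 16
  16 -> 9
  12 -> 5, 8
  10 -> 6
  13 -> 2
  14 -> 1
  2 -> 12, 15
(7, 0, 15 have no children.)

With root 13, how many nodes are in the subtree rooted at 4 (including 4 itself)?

5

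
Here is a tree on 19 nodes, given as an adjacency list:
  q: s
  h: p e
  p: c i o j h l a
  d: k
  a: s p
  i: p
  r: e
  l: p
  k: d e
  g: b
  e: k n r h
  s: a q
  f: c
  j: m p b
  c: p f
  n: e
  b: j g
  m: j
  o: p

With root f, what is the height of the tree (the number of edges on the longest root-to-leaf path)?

A deepest node is d, reached by f → c → p → h → e → k → d.
That path has 6 edges, so the height is 6.

6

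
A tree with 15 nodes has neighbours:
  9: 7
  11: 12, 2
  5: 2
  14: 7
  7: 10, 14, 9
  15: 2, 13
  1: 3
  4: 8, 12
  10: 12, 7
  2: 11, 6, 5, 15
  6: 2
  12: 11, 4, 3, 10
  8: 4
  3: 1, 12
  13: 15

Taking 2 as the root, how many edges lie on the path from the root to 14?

5

Climbing from 14 to the root: 14 – 7 – 10 – 12 – 11 – 2. That's 5 steps.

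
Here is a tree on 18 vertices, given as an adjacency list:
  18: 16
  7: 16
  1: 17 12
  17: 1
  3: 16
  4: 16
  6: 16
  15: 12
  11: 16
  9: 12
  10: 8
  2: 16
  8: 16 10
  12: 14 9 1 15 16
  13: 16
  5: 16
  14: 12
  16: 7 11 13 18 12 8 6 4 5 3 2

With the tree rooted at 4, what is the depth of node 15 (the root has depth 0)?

3

4 – 16 – 12 – 15 — 3 edges.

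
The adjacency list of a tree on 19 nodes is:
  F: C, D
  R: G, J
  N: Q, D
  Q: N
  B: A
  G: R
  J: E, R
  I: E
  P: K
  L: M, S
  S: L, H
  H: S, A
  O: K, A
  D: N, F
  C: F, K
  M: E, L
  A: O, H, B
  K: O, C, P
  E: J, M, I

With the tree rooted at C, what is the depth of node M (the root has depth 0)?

Climbing from M to the root: M → L → S → H → A → O → K → C. That's 7 steps.

7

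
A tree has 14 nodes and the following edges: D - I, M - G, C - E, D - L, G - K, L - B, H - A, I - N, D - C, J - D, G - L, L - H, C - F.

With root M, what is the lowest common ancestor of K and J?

G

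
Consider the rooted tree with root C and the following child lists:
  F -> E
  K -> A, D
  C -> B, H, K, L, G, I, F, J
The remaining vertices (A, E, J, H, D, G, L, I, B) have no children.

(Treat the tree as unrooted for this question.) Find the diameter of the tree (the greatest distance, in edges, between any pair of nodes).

4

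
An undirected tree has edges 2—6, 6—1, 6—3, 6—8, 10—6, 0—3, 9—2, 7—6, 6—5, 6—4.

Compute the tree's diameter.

A longest path is 9 – 2 – 6 – 3 – 0, with 4 edges.

4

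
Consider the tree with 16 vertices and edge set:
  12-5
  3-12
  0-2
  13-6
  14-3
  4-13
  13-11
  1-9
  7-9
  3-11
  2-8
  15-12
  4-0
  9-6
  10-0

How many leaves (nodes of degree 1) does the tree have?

7

The leaves are 1, 5, 7, 8, 10, 14, 15.
That is 7 leaves.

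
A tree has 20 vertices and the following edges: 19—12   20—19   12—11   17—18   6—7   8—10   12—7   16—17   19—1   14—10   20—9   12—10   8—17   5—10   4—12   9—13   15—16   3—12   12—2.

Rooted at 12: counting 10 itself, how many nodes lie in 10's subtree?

8

Descendants of 10 (including itself): 10, 8, 14, 5, 17, 16, 18, 15. That's 8.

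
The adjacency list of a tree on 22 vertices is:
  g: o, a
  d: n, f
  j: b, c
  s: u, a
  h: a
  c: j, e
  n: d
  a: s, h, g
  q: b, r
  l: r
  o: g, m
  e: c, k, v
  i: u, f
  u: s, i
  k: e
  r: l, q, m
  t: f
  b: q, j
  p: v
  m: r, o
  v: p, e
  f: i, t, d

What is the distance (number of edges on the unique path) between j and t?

12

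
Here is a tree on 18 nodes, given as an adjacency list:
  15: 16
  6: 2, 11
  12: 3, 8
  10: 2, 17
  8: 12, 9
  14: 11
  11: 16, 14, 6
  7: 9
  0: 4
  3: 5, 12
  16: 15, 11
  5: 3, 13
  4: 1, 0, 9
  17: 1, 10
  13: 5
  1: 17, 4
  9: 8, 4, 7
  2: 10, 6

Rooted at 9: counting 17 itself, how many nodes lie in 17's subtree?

The subtree rooted at 17 contains: 17, 10, 2, 6, 11, 14, 16, 15 — 8 nodes.

8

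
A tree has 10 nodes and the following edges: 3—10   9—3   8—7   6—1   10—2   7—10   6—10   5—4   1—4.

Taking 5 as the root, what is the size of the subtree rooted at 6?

7

6's subtree: {6, 10, 3, 7, 2, 9, 8}, size 7.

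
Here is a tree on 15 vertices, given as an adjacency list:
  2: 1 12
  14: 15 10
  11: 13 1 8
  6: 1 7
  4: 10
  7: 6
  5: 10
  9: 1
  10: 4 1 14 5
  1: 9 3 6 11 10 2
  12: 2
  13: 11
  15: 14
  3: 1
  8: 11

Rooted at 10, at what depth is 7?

3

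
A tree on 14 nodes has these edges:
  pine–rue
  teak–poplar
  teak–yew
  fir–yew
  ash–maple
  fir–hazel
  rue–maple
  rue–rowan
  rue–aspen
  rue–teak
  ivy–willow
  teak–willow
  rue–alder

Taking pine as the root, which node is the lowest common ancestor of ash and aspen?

Ancestors of ash (toward the root): ash, maple, rue, pine.
Ancestors of aspen: aspen, rue, pine.
The deepest node appearing in both lists is rue.

rue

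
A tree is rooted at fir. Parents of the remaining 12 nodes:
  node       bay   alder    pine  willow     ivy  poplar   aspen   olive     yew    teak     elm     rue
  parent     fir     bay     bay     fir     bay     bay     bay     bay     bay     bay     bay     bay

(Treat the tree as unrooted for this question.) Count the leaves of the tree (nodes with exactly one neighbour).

11

Exactly 11 nodes have a single neighbour: alder, aspen, elm, ivy, olive, pine, poplar, rue, teak, willow, yew.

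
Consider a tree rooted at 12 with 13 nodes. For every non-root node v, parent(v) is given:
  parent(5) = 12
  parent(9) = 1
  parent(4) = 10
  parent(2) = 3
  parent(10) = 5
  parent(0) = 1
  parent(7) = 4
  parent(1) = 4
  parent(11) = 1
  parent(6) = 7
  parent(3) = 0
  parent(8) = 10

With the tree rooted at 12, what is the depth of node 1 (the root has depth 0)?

4

12–5–10–4–1 — 4 edges.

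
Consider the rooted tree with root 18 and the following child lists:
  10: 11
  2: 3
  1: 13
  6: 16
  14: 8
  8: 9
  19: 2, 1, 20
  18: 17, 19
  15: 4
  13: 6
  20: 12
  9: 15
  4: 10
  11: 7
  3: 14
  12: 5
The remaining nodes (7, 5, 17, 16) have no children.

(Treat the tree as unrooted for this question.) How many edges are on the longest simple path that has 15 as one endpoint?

Distances from 15 peak at 10, attained at 16.
15 – 9 – 8 – 14 – 3 – 2 – 19 – 1 – 13 – 6 – 16

10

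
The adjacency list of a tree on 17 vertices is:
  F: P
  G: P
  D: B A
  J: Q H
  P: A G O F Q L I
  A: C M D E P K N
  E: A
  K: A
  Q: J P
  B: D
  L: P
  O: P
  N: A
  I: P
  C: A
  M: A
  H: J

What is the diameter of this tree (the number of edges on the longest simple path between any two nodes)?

6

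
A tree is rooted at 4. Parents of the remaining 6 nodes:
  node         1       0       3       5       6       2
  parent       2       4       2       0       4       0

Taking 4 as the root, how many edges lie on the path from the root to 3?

3

Path from 4 to 3: 4 → 0 → 2 → 3, which has 3 edges.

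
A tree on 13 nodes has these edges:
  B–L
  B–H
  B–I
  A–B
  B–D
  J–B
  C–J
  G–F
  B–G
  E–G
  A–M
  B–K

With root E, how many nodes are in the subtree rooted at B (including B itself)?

Descendants of B (including itself): B, H, L, J, I, D, A, K, C, M. That's 10.

10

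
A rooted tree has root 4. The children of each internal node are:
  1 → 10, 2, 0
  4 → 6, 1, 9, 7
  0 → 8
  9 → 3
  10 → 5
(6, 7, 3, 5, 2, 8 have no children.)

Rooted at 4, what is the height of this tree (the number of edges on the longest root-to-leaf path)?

3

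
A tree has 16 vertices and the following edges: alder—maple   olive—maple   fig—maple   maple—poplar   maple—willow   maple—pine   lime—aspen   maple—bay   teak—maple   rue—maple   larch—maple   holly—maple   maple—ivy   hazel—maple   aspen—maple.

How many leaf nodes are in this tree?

14

Degree-1 nodes: alder, bay, fig, hazel, holly, ivy, larch, lime, olive, pine, poplar, rue, teak, willow — 14 of them.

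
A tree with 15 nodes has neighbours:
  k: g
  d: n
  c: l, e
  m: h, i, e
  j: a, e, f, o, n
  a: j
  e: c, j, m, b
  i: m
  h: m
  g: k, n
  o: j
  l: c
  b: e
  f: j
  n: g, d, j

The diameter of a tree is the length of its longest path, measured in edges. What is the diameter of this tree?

6

BFS from k reaches i last, at distance 6; BFS from i confirms no node is farther.
Path: k-g-n-j-e-m-i.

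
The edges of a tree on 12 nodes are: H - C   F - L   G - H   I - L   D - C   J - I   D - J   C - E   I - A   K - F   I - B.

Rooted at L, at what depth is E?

5

Path from L to E: L → I → J → D → C → E, which has 5 edges.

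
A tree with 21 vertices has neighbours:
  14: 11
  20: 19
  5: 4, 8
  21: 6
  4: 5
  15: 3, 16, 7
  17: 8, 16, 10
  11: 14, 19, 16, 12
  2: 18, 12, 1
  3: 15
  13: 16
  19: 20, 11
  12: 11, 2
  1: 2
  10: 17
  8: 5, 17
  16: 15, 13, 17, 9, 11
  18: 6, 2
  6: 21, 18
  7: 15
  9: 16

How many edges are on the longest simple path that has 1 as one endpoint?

8

Distances from 1 peak at 8, attained at 4.
1 – 2 – 12 – 11 – 16 – 17 – 8 – 5 – 4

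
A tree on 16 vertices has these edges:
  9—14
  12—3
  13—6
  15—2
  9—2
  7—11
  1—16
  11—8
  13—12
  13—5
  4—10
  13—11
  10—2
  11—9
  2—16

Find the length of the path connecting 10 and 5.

The path is 10 – 2 – 9 – 11 – 13 – 5, which has 5 edges.

5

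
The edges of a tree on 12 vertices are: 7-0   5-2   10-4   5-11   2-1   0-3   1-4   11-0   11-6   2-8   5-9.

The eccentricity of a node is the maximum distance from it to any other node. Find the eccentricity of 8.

5

The node farthest from 8 is 7 (3 also at distance 5), via 8-2-5-11-0-7 — 5 edges.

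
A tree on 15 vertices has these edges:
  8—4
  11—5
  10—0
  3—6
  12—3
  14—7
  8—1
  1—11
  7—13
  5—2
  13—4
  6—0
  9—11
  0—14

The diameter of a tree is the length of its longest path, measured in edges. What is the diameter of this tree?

12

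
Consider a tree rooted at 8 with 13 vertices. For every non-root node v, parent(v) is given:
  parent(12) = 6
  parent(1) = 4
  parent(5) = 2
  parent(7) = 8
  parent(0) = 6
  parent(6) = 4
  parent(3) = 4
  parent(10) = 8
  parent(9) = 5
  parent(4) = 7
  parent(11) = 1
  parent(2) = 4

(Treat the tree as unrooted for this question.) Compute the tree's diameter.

6

BFS from 9 reaches 10 last, at distance 6; BFS from 10 confirms no node is farther.
Path: 9–5–2–4–7–8–10.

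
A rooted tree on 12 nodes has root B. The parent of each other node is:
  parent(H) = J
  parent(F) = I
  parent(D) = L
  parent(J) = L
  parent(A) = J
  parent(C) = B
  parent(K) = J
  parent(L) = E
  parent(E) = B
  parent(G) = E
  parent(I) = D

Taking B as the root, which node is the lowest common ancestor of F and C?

F's ancestor chain is F, I, D, L, E, B and C's is C, B; they first meet at B.

B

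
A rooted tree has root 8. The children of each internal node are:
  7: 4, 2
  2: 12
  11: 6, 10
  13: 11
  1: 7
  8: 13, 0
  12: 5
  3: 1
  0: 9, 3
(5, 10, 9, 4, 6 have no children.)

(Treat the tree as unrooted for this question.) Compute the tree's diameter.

BFS from 5 reaches 6 last, at distance 10; BFS from 6 confirms no node is farther.
Path: 5-12-2-7-1-3-0-8-13-11-6.

10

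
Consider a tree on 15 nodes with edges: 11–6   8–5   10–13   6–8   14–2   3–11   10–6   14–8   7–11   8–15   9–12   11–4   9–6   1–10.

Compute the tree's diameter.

5

BFS from 2 reaches 12 last, at distance 5; BFS from 12 confirms no node is farther.
Path: 2 – 14 – 8 – 6 – 9 – 12.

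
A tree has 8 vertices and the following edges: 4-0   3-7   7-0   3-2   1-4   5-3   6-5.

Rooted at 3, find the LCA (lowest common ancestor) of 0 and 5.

Ancestors of 0 (toward the root): 0, 7, 3.
Ancestors of 5: 5, 3.
The deepest node appearing in both lists is 3.

3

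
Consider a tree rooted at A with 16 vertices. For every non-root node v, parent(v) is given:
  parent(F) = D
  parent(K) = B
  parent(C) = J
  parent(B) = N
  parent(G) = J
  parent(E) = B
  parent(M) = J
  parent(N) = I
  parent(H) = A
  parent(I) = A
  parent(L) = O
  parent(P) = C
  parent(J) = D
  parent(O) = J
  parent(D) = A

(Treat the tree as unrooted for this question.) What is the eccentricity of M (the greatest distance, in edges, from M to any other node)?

7

A farthest node from M is E (K also at distance 7).
The path M-J-D-A-I-N-B-E has 7 edges.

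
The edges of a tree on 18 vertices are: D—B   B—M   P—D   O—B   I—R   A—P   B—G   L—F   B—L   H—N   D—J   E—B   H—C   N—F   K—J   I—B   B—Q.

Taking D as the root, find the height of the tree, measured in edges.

6

The longest root-to-leaf path is D–B–L–F–N–H–C (6 edges).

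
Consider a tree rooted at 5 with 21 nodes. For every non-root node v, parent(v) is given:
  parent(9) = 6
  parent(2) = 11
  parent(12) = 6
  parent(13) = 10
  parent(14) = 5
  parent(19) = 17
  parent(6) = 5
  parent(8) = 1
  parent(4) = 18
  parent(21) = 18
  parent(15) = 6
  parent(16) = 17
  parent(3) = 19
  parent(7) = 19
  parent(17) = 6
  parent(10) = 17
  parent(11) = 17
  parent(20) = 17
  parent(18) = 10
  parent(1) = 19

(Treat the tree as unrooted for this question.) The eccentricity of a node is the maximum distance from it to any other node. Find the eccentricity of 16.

4

Distances from 16 peak at 4, attained at 8 (4, 14, 21 also at distance 4).
16-17-19-1-8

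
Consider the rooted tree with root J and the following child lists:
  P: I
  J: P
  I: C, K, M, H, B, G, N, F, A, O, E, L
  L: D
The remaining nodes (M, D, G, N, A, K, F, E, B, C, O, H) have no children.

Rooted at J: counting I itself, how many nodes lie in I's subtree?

Descendants of I (including itself): I, O, E, F, K, C, B, H, L, M, A, N, G, D. That's 14.

14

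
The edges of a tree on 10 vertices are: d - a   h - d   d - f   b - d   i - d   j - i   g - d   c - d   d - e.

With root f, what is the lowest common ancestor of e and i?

e's ancestor chain is e, d, f and i's is i, d, f; they first meet at d.

d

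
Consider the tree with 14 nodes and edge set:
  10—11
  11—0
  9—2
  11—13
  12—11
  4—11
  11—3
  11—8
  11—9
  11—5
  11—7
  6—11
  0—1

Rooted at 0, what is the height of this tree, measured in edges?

3

A deepest node is 2, reached by 0-11-9-2.
That path has 3 edges, so the height is 3.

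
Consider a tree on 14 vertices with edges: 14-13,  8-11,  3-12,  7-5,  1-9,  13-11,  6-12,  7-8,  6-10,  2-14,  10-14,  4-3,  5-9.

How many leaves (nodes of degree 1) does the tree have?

3

Exactly 3 nodes have a single neighbour: 1, 2, 4.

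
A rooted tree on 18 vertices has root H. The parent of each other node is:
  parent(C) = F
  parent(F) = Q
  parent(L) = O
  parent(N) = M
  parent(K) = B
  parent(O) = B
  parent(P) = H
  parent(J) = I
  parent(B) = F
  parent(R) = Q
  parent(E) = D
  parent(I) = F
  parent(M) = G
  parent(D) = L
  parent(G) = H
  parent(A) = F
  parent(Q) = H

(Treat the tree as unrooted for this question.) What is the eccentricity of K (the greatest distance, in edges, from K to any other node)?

The node farthest from K is N, via K–B–F–Q–H–G–M–N — 7 edges.

7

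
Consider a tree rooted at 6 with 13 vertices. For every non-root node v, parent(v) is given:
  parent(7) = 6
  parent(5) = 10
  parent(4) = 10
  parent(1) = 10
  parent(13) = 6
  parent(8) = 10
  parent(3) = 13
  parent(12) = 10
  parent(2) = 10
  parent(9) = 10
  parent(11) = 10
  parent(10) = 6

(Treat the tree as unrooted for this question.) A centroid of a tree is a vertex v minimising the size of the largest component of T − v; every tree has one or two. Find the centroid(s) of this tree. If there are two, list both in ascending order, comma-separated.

Delete 10: the remaining components have sizes 4, 1, 1, 1, 1, 1, 1, 1, 1. Max 4 ≤ 6, so 10 is a centroid.
Every other node leaves some component of size > 6, so the centroid is unique.

10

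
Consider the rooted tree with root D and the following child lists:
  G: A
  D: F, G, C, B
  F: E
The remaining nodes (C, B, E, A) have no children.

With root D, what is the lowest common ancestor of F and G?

D

Ancestors of F (toward the root): F, D.
Ancestors of G: G, D.
The deepest node appearing in both lists is D.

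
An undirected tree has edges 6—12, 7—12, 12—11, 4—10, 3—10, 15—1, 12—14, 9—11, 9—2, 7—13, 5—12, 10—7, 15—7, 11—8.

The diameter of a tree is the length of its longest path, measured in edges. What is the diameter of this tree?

6

A longest path is 2-9-11-12-7-10-4, with 6 edges.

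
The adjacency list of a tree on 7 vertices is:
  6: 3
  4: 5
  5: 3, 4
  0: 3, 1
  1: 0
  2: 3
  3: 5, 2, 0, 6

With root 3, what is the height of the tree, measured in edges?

2

1 sits deepest: 3–0–1 — 2 edges from the root.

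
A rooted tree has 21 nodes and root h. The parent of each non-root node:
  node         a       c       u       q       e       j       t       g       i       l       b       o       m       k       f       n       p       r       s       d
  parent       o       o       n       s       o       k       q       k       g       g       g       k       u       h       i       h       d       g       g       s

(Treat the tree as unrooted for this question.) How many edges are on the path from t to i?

t – q – s – g – i: 4 edges.

4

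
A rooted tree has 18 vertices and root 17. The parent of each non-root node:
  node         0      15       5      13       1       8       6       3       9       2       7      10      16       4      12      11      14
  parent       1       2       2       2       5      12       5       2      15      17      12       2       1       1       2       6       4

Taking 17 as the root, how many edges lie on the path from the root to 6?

3

Path from 17 to 6: 17–2–5–6, which has 3 edges.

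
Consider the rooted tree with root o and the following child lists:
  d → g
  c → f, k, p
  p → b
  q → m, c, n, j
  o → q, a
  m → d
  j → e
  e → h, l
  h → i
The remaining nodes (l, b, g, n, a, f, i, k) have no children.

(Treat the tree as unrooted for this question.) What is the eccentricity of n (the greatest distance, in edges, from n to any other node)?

A farthest node from n is i.
The path n – q – j – e – h – i has 5 edges.

5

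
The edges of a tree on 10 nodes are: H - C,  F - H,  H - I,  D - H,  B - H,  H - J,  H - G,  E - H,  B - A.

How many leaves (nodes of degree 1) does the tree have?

8

The leaves are A, C, D, E, F, G, I, J.
That is 8 leaves.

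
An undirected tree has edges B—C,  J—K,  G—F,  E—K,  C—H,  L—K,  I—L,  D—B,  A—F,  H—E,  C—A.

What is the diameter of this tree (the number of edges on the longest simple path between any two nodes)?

8

Starting from G, a farthest node is I at distance 8.
One longest path: G–F–A–C–H–E–K–L–I.
So the diameter is 8.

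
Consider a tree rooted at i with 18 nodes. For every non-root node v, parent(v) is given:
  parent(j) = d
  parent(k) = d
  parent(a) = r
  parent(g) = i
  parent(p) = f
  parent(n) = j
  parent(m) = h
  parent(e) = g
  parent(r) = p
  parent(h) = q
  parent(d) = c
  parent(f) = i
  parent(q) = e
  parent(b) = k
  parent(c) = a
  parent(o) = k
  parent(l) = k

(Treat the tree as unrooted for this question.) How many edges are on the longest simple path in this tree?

13

BFS from m reaches l last, at distance 13; BFS from l confirms no node is farther.
Path: m–h–q–e–g–i–f–p–r–a–c–d–k–l.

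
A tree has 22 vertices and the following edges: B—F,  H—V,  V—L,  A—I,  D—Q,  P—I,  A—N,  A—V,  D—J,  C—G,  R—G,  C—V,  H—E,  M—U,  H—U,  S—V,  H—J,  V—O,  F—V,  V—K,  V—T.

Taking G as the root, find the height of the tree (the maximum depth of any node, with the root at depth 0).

6

Q sits deepest: G → C → V → H → J → D → Q — 6 edges from the root.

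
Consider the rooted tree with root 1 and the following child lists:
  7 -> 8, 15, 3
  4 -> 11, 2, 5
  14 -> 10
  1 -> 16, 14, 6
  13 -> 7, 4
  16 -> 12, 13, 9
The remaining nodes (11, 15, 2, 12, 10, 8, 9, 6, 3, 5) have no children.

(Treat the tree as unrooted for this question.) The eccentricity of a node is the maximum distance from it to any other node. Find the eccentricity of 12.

Distances from 12 peak at 4, attained at 15 (5, 8, 11, 2, 10, 3 also at distance 4).
12-16-13-7-15

4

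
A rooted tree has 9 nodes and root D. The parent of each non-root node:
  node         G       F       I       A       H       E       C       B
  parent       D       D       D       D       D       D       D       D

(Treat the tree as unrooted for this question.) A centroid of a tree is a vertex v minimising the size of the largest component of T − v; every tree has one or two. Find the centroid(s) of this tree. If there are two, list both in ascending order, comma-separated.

D

If D is removed the pieces have sizes 1, 1, 1, 1, 1, 1, 1, 1, all ≤ ⌊9/2⌋ = 4.
Every other node leaves some component of size > 4, so the centroid is unique.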